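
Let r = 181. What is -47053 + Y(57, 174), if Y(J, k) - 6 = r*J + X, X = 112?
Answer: -36618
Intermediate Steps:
Y(J, k) = 118 + 181*J (Y(J, k) = 6 + (181*J + 112) = 6 + (112 + 181*J) = 118 + 181*J)
-47053 + Y(57, 174) = -47053 + (118 + 181*57) = -47053 + (118 + 10317) = -47053 + 10435 = -36618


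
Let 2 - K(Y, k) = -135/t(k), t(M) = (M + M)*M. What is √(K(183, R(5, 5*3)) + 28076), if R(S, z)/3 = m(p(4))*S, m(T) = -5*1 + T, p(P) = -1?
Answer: √101080830/60 ≈ 167.56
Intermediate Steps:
m(T) = -5 + T
t(M) = 2*M² (t(M) = (2*M)*M = 2*M²)
R(S, z) = -18*S (R(S, z) = 3*((-5 - 1)*S) = 3*(-6*S) = -18*S)
K(Y, k) = 2 + 135/(2*k²) (K(Y, k) = 2 - (-135)/(2*k²) = 2 + 135/(2*k²))
√(K(183, R(5, 5*3)) + 28076) = √((2 + 135/(2*(-18*5)²)) + 28076) = √((2 + (135/2)/(-90)²) + 28076) = √((2 + (135/2)*(1/8100)) + 28076) = √((2 + 1/120) + 28076) = √(241/120 + 28076) = √(3369361/120) = √101080830/60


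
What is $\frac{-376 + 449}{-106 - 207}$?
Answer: $- \frac{73}{313} \approx -0.23323$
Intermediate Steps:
$\frac{-376 + 449}{-106 - 207} = \frac{73}{-313} = 73 \left(- \frac{1}{313}\right) = - \frac{73}{313}$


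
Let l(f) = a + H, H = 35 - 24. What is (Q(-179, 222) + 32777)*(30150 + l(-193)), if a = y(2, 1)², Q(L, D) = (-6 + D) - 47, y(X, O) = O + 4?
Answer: 994507956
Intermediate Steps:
y(X, O) = 4 + O
Q(L, D) = -53 + D
H = 11
a = 25 (a = (4 + 1)² = 5² = 25)
l(f) = 36 (l(f) = 25 + 11 = 36)
(Q(-179, 222) + 32777)*(30150 + l(-193)) = ((-53 + 222) + 32777)*(30150 + 36) = (169 + 32777)*30186 = 32946*30186 = 994507956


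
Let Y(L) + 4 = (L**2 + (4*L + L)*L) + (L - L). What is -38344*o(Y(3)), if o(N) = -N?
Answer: 1917200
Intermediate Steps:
Y(L) = -4 + 6*L**2 (Y(L) = -4 + ((L**2 + (4*L + L)*L) + (L - L)) = -4 + ((L**2 + (5*L)*L) + 0) = -4 + ((L**2 + 5*L**2) + 0) = -4 + (6*L**2 + 0) = -4 + 6*L**2)
-38344*o(Y(3)) = -(-38344)*(-4 + 6*3**2) = -(-38344)*(-4 + 6*9) = -(-38344)*(-4 + 54) = -(-38344)*50 = -38344*(-50) = 1917200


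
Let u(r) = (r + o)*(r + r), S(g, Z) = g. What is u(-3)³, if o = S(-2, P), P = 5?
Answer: 27000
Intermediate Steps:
o = -2
u(r) = 2*r*(-2 + r) (u(r) = (r - 2)*(r + r) = (-2 + r)*(2*r) = 2*r*(-2 + r))
u(-3)³ = (2*(-3)*(-2 - 3))³ = (2*(-3)*(-5))³ = 30³ = 27000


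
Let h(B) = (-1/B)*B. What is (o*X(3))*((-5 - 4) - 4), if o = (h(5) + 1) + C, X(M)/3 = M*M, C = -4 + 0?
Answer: 1404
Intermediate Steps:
C = -4
h(B) = -1
X(M) = 3*M² (X(M) = 3*(M*M) = 3*M²)
o = -4 (o = (-1 + 1) - 4 = 0 - 4 = -4)
(o*X(3))*((-5 - 4) - 4) = (-12*3²)*((-5 - 4) - 4) = (-12*9)*(-9 - 4) = -4*27*(-13) = -108*(-13) = 1404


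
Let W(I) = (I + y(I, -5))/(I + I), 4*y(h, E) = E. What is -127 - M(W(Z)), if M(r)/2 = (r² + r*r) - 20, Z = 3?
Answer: -12577/144 ≈ -87.340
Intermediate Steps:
y(h, E) = E/4
W(I) = (-5/4 + I)/(2*I) (W(I) = (I + (¼)*(-5))/(I + I) = (I - 5/4)/((2*I)) = (-5/4 + I)*(1/(2*I)) = (-5/4 + I)/(2*I))
M(r) = -40 + 4*r² (M(r) = 2*((r² + r*r) - 20) = 2*((r² + r²) - 20) = 2*(2*r² - 20) = 2*(-20 + 2*r²) = -40 + 4*r²)
-127 - M(W(Z)) = -127 - (-40 + 4*((⅛)*(-5 + 4*3)/3)²) = -127 - (-40 + 4*((⅛)*(⅓)*(-5 + 12))²) = -127 - (-40 + 4*((⅛)*(⅓)*7)²) = -127 - (-40 + 4*(7/24)²) = -127 - (-40 + 4*(49/576)) = -127 - (-40 + 49/144) = -127 - 1*(-5711/144) = -127 + 5711/144 = -12577/144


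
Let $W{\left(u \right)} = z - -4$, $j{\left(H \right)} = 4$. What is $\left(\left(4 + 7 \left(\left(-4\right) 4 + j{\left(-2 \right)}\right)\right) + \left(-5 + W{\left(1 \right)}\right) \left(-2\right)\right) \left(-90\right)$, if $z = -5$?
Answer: $6120$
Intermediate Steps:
$W{\left(u \right)} = -1$ ($W{\left(u \right)} = -5 - -4 = -5 + 4 = -1$)
$\left(\left(4 + 7 \left(\left(-4\right) 4 + j{\left(-2 \right)}\right)\right) + \left(-5 + W{\left(1 \right)}\right) \left(-2\right)\right) \left(-90\right) = \left(\left(4 + 7 \left(\left(-4\right) 4 + 4\right)\right) + \left(-5 - 1\right) \left(-2\right)\right) \left(-90\right) = \left(\left(4 + 7 \left(-16 + 4\right)\right) - -12\right) \left(-90\right) = \left(\left(4 + 7 \left(-12\right)\right) + 12\right) \left(-90\right) = \left(\left(4 - 84\right) + 12\right) \left(-90\right) = \left(-80 + 12\right) \left(-90\right) = \left(-68\right) \left(-90\right) = 6120$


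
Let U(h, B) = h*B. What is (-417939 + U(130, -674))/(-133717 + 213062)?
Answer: -505559/79345 ≈ -6.3717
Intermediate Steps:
U(h, B) = B*h
(-417939 + U(130, -674))/(-133717 + 213062) = (-417939 - 674*130)/(-133717 + 213062) = (-417939 - 87620)/79345 = -505559*1/79345 = -505559/79345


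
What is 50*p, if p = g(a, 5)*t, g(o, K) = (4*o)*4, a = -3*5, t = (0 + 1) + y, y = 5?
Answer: -72000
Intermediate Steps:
t = 6 (t = (0 + 1) + 5 = 1 + 5 = 6)
a = -15
g(o, K) = 16*o
p = -1440 (p = (16*(-15))*6 = -240*6 = -1440)
50*p = 50*(-1440) = -72000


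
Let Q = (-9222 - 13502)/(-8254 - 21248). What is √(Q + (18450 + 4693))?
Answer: √559544364445/4917 ≈ 152.13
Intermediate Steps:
Q = 11362/14751 (Q = -22724/(-29502) = -22724*(-1/29502) = 11362/14751 ≈ 0.77025)
√(Q + (18450 + 4693)) = √(11362/14751 + (18450 + 4693)) = √(11362/14751 + 23143) = √(341393755/14751) = √559544364445/4917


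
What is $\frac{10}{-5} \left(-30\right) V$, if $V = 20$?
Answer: $1200$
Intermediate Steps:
$\frac{10}{-5} \left(-30\right) V = \frac{10}{-5} \left(-30\right) 20 = 10 \left(- \frac{1}{5}\right) \left(-30\right) 20 = \left(-2\right) \left(-30\right) 20 = 60 \cdot 20 = 1200$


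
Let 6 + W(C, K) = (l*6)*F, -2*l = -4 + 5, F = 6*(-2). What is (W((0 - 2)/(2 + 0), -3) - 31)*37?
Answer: -37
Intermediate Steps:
F = -12
l = -½ (l = -(-4 + 5)/2 = -½*1 = -½ ≈ -0.50000)
W(C, K) = 30 (W(C, K) = -6 - ½*6*(-12) = -6 - 3*(-12) = -6 + 36 = 30)
(W((0 - 2)/(2 + 0), -3) - 31)*37 = (30 - 31)*37 = -1*37 = -37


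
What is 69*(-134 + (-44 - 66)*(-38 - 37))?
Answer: 560004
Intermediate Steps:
69*(-134 + (-44 - 66)*(-38 - 37)) = 69*(-134 - 110*(-75)) = 69*(-134 + 8250) = 69*8116 = 560004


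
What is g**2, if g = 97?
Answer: 9409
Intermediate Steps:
g**2 = 97**2 = 9409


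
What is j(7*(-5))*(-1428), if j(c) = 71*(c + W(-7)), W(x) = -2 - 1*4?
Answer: 4156908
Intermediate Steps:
W(x) = -6 (W(x) = -2 - 4 = -6)
j(c) = -426 + 71*c (j(c) = 71*(c - 6) = 71*(-6 + c) = -426 + 71*c)
j(7*(-5))*(-1428) = (-426 + 71*(7*(-5)))*(-1428) = (-426 + 71*(-35))*(-1428) = (-426 - 2485)*(-1428) = -2911*(-1428) = 4156908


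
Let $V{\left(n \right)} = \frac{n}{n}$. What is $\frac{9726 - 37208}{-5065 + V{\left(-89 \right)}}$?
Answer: $\frac{13741}{2532} \approx 5.4269$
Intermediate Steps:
$V{\left(n \right)} = 1$
$\frac{9726 - 37208}{-5065 + V{\left(-89 \right)}} = \frac{9726 - 37208}{-5065 + 1} = - \frac{27482}{-5064} = \left(-27482\right) \left(- \frac{1}{5064}\right) = \frac{13741}{2532}$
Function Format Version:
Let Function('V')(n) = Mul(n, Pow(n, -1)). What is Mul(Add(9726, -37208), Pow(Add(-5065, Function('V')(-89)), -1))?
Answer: Rational(13741, 2532) ≈ 5.4269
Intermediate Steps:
Function('V')(n) = 1
Mul(Add(9726, -37208), Pow(Add(-5065, Function('V')(-89)), -1)) = Mul(Add(9726, -37208), Pow(Add(-5065, 1), -1)) = Mul(-27482, Pow(-5064, -1)) = Mul(-27482, Rational(-1, 5064)) = Rational(13741, 2532)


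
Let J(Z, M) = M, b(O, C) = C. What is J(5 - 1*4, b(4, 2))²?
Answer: 4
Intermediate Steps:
J(5 - 1*4, b(4, 2))² = 2² = 4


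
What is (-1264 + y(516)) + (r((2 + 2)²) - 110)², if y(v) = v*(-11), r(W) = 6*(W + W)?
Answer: -216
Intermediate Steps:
r(W) = 12*W (r(W) = 6*(2*W) = 12*W)
y(v) = -11*v
(-1264 + y(516)) + (r((2 + 2)²) - 110)² = (-1264 - 11*516) + (12*(2 + 2)² - 110)² = (-1264 - 5676) + (12*4² - 110)² = -6940 + (12*16 - 110)² = -6940 + (192 - 110)² = -6940 + 82² = -6940 + 6724 = -216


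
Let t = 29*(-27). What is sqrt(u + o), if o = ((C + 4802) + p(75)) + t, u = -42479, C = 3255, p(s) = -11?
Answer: 4*I*sqrt(2201) ≈ 187.66*I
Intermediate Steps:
t = -783
o = 7263 (o = ((3255 + 4802) - 11) - 783 = (8057 - 11) - 783 = 8046 - 783 = 7263)
sqrt(u + o) = sqrt(-42479 + 7263) = sqrt(-35216) = 4*I*sqrt(2201)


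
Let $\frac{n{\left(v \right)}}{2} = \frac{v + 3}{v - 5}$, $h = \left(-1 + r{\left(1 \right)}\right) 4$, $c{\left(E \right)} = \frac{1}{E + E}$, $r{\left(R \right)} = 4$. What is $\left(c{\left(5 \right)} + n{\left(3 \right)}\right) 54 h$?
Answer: $- \frac{19116}{5} \approx -3823.2$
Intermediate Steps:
$c{\left(E \right)} = \frac{1}{2 E}$
$h = 12$ ($h = \left(-1 + 4\right) 4 = 3 \cdot 4 = 12$)
$n{\left(v \right)} = \frac{2 \left(3 + v\right)}{-5 + v}$ ($n{\left(v \right)} = 2 \frac{v + 3}{v - 5} = 2 \frac{3 + v}{-5 + v} = \frac{2 \left(3 + v\right)}{-5 + v}$)
$\left(c{\left(5 \right)} + n{\left(3 \right)}\right) 54 h = \left(\frac{1}{2 \cdot 5} + \frac{2 \left(3 + 3\right)}{-5 + 3}\right) 54 \cdot 12 = \left(\frac{1}{2} \cdot \frac{1}{5} + 2 \frac{1}{-2} \cdot 6\right) 54 \cdot 12 = \left(\frac{1}{10} + 2 \left(- \frac{1}{2}\right) 6\right) 54 \cdot 12 = \left(\frac{1}{10} - 6\right) 54 \cdot 12 = \left(- \frac{59}{10}\right) 54 \cdot 12 = \left(- \frac{1593}{5}\right) 12 = - \frac{19116}{5}$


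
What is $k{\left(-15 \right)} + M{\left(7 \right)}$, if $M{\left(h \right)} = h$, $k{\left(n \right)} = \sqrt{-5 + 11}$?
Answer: $7 + \sqrt{6} \approx 9.4495$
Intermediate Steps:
$k{\left(n \right)} = \sqrt{6}$
$k{\left(-15 \right)} + M{\left(7 \right)} = \sqrt{6} + 7 = 7 + \sqrt{6}$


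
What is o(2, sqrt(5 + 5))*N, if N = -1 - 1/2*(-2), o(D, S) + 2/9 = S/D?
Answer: 0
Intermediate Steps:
o(D, S) = -2/9 + S/D
N = 0 (N = -1 - 1*1/2*(-2) = -1 - 1/2*(-2) = -1 + 1 = 0)
o(2, sqrt(5 + 5))*N = (-2/9 + sqrt(5 + 5)/2)*0 = (-2/9 + sqrt(10)*(1/2))*0 = (-2/9 + sqrt(10)/2)*0 = 0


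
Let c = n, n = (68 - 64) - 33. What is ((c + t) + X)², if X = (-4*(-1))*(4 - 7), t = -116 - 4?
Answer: 25921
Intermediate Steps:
t = -120
n = -29 (n = 4 - 33 = -29)
c = -29
X = -12 (X = 4*(-3) = -12)
((c + t) + X)² = ((-29 - 120) - 12)² = (-149 - 12)² = (-161)² = 25921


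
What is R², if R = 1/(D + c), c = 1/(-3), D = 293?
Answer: 9/770884 ≈ 1.1675e-5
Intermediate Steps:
c = -⅓ ≈ -0.33333
R = 3/878 (R = 1/(293 - ⅓) = 1/(878/3) = 3/878 ≈ 0.0034169)
R² = (3/878)² = 9/770884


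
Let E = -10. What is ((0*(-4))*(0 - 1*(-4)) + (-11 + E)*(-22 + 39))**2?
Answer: 127449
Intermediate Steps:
((0*(-4))*(0 - 1*(-4)) + (-11 + E)*(-22 + 39))**2 = ((0*(-4))*(0 - 1*(-4)) + (-11 - 10)*(-22 + 39))**2 = (0*(0 + 4) - 21*17)**2 = (0*4 - 357)**2 = (0 - 357)**2 = (-357)**2 = 127449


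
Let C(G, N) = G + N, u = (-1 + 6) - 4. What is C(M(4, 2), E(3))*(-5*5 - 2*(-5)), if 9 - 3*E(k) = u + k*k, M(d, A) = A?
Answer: -25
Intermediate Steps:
u = 1 (u = 5 - 4 = 1)
E(k) = 8/3 - k²/3 (E(k) = 3 - (1 + k*k)/3 = 3 - (1 + k²)/3 = 3 + (-⅓ - k²/3) = 8/3 - k²/3)
C(M(4, 2), E(3))*(-5*5 - 2*(-5)) = (2 + (8/3 - ⅓*3²))*(-5*5 - 2*(-5)) = (2 + (8/3 - ⅓*9))*(-25 + 10) = (2 + (8/3 - 3))*(-15) = (2 - ⅓)*(-15) = (5/3)*(-15) = -25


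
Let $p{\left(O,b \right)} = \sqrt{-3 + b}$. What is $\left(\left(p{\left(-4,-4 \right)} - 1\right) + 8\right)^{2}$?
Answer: $\left(7 + i \sqrt{7}\right)^{2} \approx 42.0 + 37.041 i$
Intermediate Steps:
$\left(\left(p{\left(-4,-4 \right)} - 1\right) + 8\right)^{2} = \left(\left(\sqrt{-3 - 4} - 1\right) + 8\right)^{2} = \left(\left(\sqrt{-7} - 1\right) + 8\right)^{2} = \left(\left(i \sqrt{7} - 1\right) + 8\right)^{2} = \left(\left(-1 + i \sqrt{7}\right) + 8\right)^{2} = \left(7 + i \sqrt{7}\right)^{2}$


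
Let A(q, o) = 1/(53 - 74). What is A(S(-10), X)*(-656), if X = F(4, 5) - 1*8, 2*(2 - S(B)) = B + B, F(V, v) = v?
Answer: 656/21 ≈ 31.238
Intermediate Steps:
S(B) = 2 - B (S(B) = 2 - (B + B)/2 = 2 - B)
X = -3 (X = 5 - 1*8 = 5 - 8 = -3)
A(q, o) = -1/21 (A(q, o) = 1/(-21) = -1/21)
A(S(-10), X)*(-656) = -1/21*(-656) = 656/21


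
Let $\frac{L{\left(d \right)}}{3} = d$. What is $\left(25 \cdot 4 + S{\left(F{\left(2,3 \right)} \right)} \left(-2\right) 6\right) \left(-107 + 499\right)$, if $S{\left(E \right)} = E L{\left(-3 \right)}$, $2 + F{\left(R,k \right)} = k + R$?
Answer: $166208$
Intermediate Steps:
$F{\left(R,k \right)} = -2 + R + k$ ($F{\left(R,k \right)} = -2 + \left(k + R\right) = -2 + \left(R + k\right) = -2 + R + k$)
$L{\left(d \right)} = 3 d$
$S{\left(E \right)} = - 9 E$ ($S{\left(E \right)} = E 3 \left(-3\right) = E \left(-9\right) = - 9 E$)
$\left(25 \cdot 4 + S{\left(F{\left(2,3 \right)} \right)} \left(-2\right) 6\right) \left(-107 + 499\right) = \left(25 \cdot 4 + - 9 \left(-2 + 2 + 3\right) \left(-2\right) 6\right) \left(-107 + 499\right) = \left(100 + \left(-9\right) 3 \left(-2\right) 6\right) 392 = \left(100 + \left(-27\right) \left(-2\right) 6\right) 392 = \left(100 + 54 \cdot 6\right) 392 = \left(100 + 324\right) 392 = 424 \cdot 392 = 166208$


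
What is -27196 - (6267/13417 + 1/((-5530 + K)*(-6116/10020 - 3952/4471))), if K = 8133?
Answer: -15896138590771463308/584492783055469 ≈ -27196.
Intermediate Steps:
-27196 - (6267/13417 + 1/((-5530 + K)*(-6116/10020 - 3952/4471))) = -27196 - (6267/13417 + 1/((-5530 + 8133)*(-6116/10020 - 3952/4471))) = -27196 - (6267*(1/13417) + 1/(2603*(-6116*1/10020 - 3952*1/4471))) = -27196 - (6267/13417 + 1/(2603*(-1529/2505 - 3952/4471))) = -27196 - (6267/13417 + 1/(2603*(-16735919/11199855))) = -27196 - (6267/13417 + (1/2603)*(-11199855/16735919)) = -27196 - (6267/13417 - 11199855/43563597157) = -27196 - 1*272862794928384/584492783055469 = -27196 - 272862794928384/584492783055469 = -15896138590771463308/584492783055469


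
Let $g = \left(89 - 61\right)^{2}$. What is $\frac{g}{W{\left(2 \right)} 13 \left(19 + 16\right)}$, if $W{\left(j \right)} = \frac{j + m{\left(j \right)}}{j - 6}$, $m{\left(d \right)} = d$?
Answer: $- \frac{112}{65} \approx -1.7231$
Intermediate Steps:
$g = 784$ ($g = 28^{2} = 784$)
$W{\left(j \right)} = \frac{2 j}{-6 + j}$ ($W{\left(j \right)} = \frac{j + j}{j - 6} = \frac{2 j}{-6 + j}$)
$\frac{g}{W{\left(2 \right)} 13 \left(19 + 16\right)} = \frac{784}{2 \cdot 2 \frac{1}{-6 + 2} \cdot 13 \left(19 + 16\right)} = \frac{784}{2 \cdot 2 \frac{1}{-4} \cdot 13 \cdot 35} = \frac{784}{2 \cdot 2 \left(- \frac{1}{4}\right) 13 \cdot 35} = \frac{784}{\left(-1\right) 13 \cdot 35} = \frac{784}{\left(-13\right) 35} = \frac{784}{-455} = 784 \left(- \frac{1}{455}\right) = - \frac{112}{65}$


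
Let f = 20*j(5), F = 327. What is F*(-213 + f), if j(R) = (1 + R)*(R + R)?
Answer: 322749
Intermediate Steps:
j(R) = 2*R*(1 + R) (j(R) = (1 + R)*(2*R) = 2*R*(1 + R))
f = 1200 (f = 20*(2*5*(1 + 5)) = 20*(2*5*6) = 20*60 = 1200)
F*(-213 + f) = 327*(-213 + 1200) = 327*987 = 322749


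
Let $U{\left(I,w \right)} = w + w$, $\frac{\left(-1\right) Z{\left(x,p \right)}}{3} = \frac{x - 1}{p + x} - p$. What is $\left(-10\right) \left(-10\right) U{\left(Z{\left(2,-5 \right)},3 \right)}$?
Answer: $600$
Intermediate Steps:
$Z{\left(x,p \right)} = 3 p - \frac{3 \left(-1 + x\right)}{p + x}$ ($Z{\left(x,p \right)} = - 3 \left(\frac{x - 1}{p + x} - p\right) = - 3 \left(\frac{-1 + x}{p + x} - p\right) = - 3 \left(- p + \frac{-1 + x}{p + x}\right) = 3 p - \frac{3 \left(-1 + x\right)}{p + x}$)
$U{\left(I,w \right)} = 2 w$
$\left(-10\right) \left(-10\right) U{\left(Z{\left(2,-5 \right)},3 \right)} = \left(-10\right) \left(-10\right) 2 \cdot 3 = 100 \cdot 6 = 600$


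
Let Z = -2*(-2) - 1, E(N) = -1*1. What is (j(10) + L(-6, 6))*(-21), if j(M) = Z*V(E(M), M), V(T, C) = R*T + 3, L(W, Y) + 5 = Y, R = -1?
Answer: -273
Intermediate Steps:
L(W, Y) = -5 + Y
E(N) = -1
V(T, C) = 3 - T (V(T, C) = -T + 3 = 3 - T)
Z = 3 (Z = 4 - 1 = 3)
j(M) = 12 (j(M) = 3*(3 - 1*(-1)) = 3*(3 + 1) = 3*4 = 12)
(j(10) + L(-6, 6))*(-21) = (12 + (-5 + 6))*(-21) = (12 + 1)*(-21) = 13*(-21) = -273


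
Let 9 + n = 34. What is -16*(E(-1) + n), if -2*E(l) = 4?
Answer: -368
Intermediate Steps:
n = 25 (n = -9 + 34 = 25)
E(l) = -2 (E(l) = -1/2*4 = -2)
-16*(E(-1) + n) = -16*(-2 + 25) = -16*23 = -368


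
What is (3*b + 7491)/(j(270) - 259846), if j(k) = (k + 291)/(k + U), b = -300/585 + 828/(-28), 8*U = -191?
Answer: -60275386/2116297183 ≈ -0.028482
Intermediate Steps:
U = -191/8 (U = (⅛)*(-191) = -191/8 ≈ -23.875)
b = -8213/273 (b = -300*1/585 + 828*(-1/28) = -20/39 - 207/7 = -8213/273 ≈ -30.084)
j(k) = (291 + k)/(-191/8 + k) (j(k) = (k + 291)/(k - 191/8) = (291 + k)/(-191/8 + k))
(3*b + 7491)/(j(270) - 259846) = (3*(-8213/273) + 7491)/(8*(291 + 270)/(-191 + 8*270) - 259846) = (-8213/91 + 7491)/(8*561/(-191 + 2160) - 259846) = 673468/(91*(8*561/1969 - 259846)) = 673468/(91*(8*(1/1969)*561 - 259846)) = 673468/(91*(408/179 - 259846)) = 673468/(91*(-46512026/179)) = (673468/91)*(-179/46512026) = -60275386/2116297183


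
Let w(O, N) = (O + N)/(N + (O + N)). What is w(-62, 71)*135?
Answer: 243/16 ≈ 15.188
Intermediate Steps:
w(O, N) = (N + O)/(O + 2*N) (w(O, N) = (N + O)/(N + (N + O)) = (N + O)/(O + 2*N))
w(-62, 71)*135 = ((71 - 62)/(-62 + 2*71))*135 = (9/(-62 + 142))*135 = (9/80)*135 = 243/16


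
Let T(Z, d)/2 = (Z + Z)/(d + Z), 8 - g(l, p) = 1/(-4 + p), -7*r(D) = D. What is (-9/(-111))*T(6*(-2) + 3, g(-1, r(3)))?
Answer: 279/74 ≈ 3.7703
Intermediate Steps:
r(D) = -D/7
g(l, p) = 8 - 1/(-4 + p)
T(Z, d) = 4*Z/(Z + d) (T(Z, d) = 2*((Z + Z)/(d + Z)) = 2*((2*Z)/(Z + d)) = 2*(2*Z/(Z + d)) = 4*Z/(Z + d))
(-9/(-111))*T(6*(-2) + 3, g(-1, r(3))) = (-9/(-111))*(4*(6*(-2) + 3)/((6*(-2) + 3) + (-33 + 8*(-⅐*3))/(-4 - ⅐*3))) = (-9*(-1/111))*(4*(-12 + 3)/((-12 + 3) + (-33 + 8*(-3/7))/(-4 - 3/7))) = 3*(4*(-9)/(-9 + (-33 - 24/7)/(-31/7)))/37 = 3*(4*(-9)/(-9 - 7/31*(-255/7)))/37 = 3*(4*(-9)/(-9 + 255/31))/37 = 3*(4*(-9)/(-24/31))/37 = 3*(4*(-9)*(-31/24))/37 = (3/37)*(93/2) = 279/74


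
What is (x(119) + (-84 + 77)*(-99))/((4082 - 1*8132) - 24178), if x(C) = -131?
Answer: -281/14114 ≈ -0.019909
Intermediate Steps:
(x(119) + (-84 + 77)*(-99))/((4082 - 1*8132) - 24178) = (-131 + (-84 + 77)*(-99))/((4082 - 1*8132) - 24178) = (-131 - 7*(-99))/((4082 - 8132) - 24178) = (-131 + 693)/(-4050 - 24178) = 562/(-28228) = 562*(-1/28228) = -281/14114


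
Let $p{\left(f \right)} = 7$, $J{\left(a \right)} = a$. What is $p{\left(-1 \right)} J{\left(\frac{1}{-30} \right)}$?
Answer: $- \frac{7}{30} \approx -0.23333$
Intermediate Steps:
$p{\left(-1 \right)} J{\left(\frac{1}{-30} \right)} = \frac{7}{-30} = 7 \left(- \frac{1}{30}\right) = - \frac{7}{30}$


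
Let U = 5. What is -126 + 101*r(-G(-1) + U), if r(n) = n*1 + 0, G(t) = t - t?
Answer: 379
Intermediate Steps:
G(t) = 0
r(n) = n (r(n) = n + 0 = n)
-126 + 101*r(-G(-1) + U) = -126 + 101*(-1*0 + 5) = -126 + 101*(0 + 5) = -126 + 101*5 = -126 + 505 = 379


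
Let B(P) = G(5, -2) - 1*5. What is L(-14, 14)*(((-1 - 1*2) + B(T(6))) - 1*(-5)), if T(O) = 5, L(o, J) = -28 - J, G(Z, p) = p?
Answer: 210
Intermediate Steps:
B(P) = -7 (B(P) = -2 - 1*5 = -2 - 5 = -7)
L(-14, 14)*(((-1 - 1*2) + B(T(6))) - 1*(-5)) = (-28 - 1*14)*(((-1 - 1*2) - 7) - 1*(-5)) = (-28 - 14)*(((-1 - 2) - 7) + 5) = -42*((-3 - 7) + 5) = -42*(-10 + 5) = -42*(-5) = 210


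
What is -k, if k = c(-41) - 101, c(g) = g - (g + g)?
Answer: 60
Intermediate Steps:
c(g) = -g (c(g) = g - 2*g = -g)
k = -60 (k = -1*(-41) - 101 = 41 - 101 = -60)
-k = -1*(-60) = 60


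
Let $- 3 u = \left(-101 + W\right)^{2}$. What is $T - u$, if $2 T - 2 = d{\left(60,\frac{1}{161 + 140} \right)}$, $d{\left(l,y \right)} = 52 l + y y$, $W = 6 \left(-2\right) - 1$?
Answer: $\frac{1067823387}{181202} \approx 5893.0$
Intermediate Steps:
$W = -13$ ($W = -12 - 1 = -13$)
$d{\left(l,y \right)} = y^{2} + 52 l$ ($d{\left(l,y \right)} = 52 l + y^{2} = y^{2} + 52 l$)
$T = \frac{282856323}{181202}$ ($T = 1 + \frac{\left(\frac{1}{161 + 140}\right)^{2} + 52 \cdot 60}{2} = 1 + \frac{\left(\frac{1}{301}\right)^{2} + 3120}{2} = 1 + \frac{\frac{1}{90601} + 3120}{2} = 1 + \frac{1}{2} \cdot \frac{282675121}{90601} = 1 + \frac{282675121}{181202} = \frac{282856323}{181202} \approx 1561.0$)
$u = -4332$ ($u = - \frac{\left(-101 - 13\right)^{2}}{3} = - \frac{\left(-114\right)^{2}}{3} = \left(- \frac{1}{3}\right) 12996 = -4332$)
$T - u = \frac{282856323}{181202} - -4332 = \frac{282856323}{181202} + 4332 = \frac{1067823387}{181202}$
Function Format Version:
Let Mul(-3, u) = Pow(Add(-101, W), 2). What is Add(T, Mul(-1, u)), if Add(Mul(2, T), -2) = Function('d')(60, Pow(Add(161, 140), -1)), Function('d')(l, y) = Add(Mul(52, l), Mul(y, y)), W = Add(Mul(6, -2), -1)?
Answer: Rational(1067823387, 181202) ≈ 5893.0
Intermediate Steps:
W = -13 (W = Add(-12, -1) = -13)
Function('d')(l, y) = Add(Pow(y, 2), Mul(52, l)) (Function('d')(l, y) = Add(Mul(52, l), Pow(y, 2)) = Add(Pow(y, 2), Mul(52, l)))
T = Rational(282856323, 181202) (T = Add(1, Mul(Rational(1, 2), Add(Pow(Pow(Add(161, 140), -1), 2), Mul(52, 60)))) = Add(1, Mul(Rational(1, 2), Add(Pow(Pow(301, -1), 2), 3120))) = Add(1, Mul(Rational(1, 2), Add(Pow(Rational(1, 301), 2), 3120))) = Add(1, Mul(Rational(1, 2), Add(Rational(1, 90601), 3120))) = Add(1, Mul(Rational(1, 2), Rational(282675121, 90601))) = Add(1, Rational(282675121, 181202)) = Rational(282856323, 181202) ≈ 1561.0)
u = -4332 (u = Mul(Rational(-1, 3), Pow(Add(-101, -13), 2)) = Mul(Rational(-1, 3), Pow(-114, 2)) = Mul(Rational(-1, 3), 12996) = -4332)
Add(T, Mul(-1, u)) = Add(Rational(282856323, 181202), Mul(-1, -4332)) = Add(Rational(282856323, 181202), 4332) = Rational(1067823387, 181202)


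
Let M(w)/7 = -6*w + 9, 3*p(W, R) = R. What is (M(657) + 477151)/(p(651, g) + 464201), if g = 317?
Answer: 67443/69646 ≈ 0.96837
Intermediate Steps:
p(W, R) = R/3
M(w) = 63 - 42*w (M(w) = 7*(-6*w + 9) = 7*(9 - 6*w) = 63 - 42*w)
(M(657) + 477151)/(p(651, g) + 464201) = ((63 - 42*657) + 477151)/((⅓)*317 + 464201) = ((63 - 27594) + 477151)/(317/3 + 464201) = (-27531 + 477151)/(1392920/3) = 449620*(3/1392920) = 67443/69646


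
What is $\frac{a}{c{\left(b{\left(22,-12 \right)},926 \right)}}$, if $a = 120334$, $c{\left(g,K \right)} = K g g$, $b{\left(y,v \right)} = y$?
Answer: $\frac{60167}{224092} \approx 0.26849$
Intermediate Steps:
$c{\left(g,K \right)} = K g^{2}$
$\frac{a}{c{\left(b{\left(22,-12 \right)},926 \right)}} = \frac{120334}{926 \cdot 22^{2}} = \frac{120334}{926 \cdot 484} = \frac{120334}{448184} = 120334 \cdot \frac{1}{448184} = \frac{60167}{224092}$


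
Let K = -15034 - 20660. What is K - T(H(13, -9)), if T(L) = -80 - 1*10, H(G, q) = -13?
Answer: -35604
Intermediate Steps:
T(L) = -90 (T(L) = -80 - 10 = -90)
K = -35694
K - T(H(13, -9)) = -35694 - 1*(-90) = -35694 + 90 = -35604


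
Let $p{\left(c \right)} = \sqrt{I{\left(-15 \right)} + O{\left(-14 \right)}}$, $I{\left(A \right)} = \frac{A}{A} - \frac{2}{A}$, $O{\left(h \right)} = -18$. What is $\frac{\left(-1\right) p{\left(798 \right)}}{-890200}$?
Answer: $\frac{i \sqrt{3795}}{13353000} \approx 4.6135 \cdot 10^{-6} i$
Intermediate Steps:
$I{\left(A \right)} = 1 - \frac{2}{A}$
$p{\left(c \right)} = \frac{i \sqrt{3795}}{15}$ ($p{\left(c \right)} = \sqrt{\frac{-2 - 15}{-15} - 18} = \sqrt{\left(- \frac{1}{15}\right) \left(-17\right) - 18} = \sqrt{\frac{17}{15} - 18} = \sqrt{- \frac{253}{15}} = \frac{i \sqrt{3795}}{15}$)
$\frac{\left(-1\right) p{\left(798 \right)}}{-890200} = \frac{\left(-1\right) \frac{i \sqrt{3795}}{15}}{-890200} = - \frac{i \sqrt{3795}}{15} \left(- \frac{1}{890200}\right) = \frac{i \sqrt{3795}}{13353000}$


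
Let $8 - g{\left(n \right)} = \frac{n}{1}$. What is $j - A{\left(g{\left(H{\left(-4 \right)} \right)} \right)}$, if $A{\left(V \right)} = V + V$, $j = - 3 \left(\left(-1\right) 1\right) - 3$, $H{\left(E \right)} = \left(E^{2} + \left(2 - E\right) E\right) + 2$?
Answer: $-28$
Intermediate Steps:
$H{\left(E \right)} = 2 + E^{2} + E \left(2 - E\right)$ ($H{\left(E \right)} = \left(E^{2} + E \left(2 - E\right)\right) + 2 = 2 + E^{2} + E \left(2 - E\right)$)
$j = 0$ ($j = \left(-3\right) \left(-1\right) - 3 = 3 - 3 = 0$)
$g{\left(n \right)} = 8 - n$ ($g{\left(n \right)} = 8 - \frac{n}{1} = 8 - n 1 = 8 - n$)
$A{\left(V \right)} = 2 V$
$j - A{\left(g{\left(H{\left(-4 \right)} \right)} \right)} = 0 - 2 \left(8 - \left(2 + 2 \left(-4\right)\right)\right) = 0 - 2 \left(8 - \left(2 - 8\right)\right) = 0 - 2 \left(8 - -6\right) = 0 - 2 \left(8 + 6\right) = 0 - 2 \cdot 14 = 0 - 28 = -28$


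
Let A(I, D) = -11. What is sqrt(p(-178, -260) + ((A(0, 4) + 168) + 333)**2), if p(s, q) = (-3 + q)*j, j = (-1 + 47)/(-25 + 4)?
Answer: sqrt(106138158)/21 ≈ 490.59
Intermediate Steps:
j = -46/21 (j = 46/(-21) = 46*(-1/21) = -46/21 ≈ -2.1905)
p(s, q) = 46/7 - 46*q/21 (p(s, q) = (-3 + q)*(-46/21) = 46/7 - 46*q/21)
sqrt(p(-178, -260) + ((A(0, 4) + 168) + 333)**2) = sqrt((46/7 - 46/21*(-260)) + ((-11 + 168) + 333)**2) = sqrt((46/7 + 11960/21) + (157 + 333)**2) = sqrt(12098/21 + 490**2) = sqrt(12098/21 + 240100) = sqrt(5054198/21) = sqrt(106138158)/21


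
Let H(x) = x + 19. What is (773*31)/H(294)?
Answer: 23963/313 ≈ 76.559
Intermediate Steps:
H(x) = 19 + x
(773*31)/H(294) = (773*31)/(19 + 294) = 23963/313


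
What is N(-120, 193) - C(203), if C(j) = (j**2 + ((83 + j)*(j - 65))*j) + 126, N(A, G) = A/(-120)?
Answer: -8053338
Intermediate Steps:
N(A, G) = -A/120 (N(A, G) = A*(-1/120) = -A/120)
C(j) = 126 + j**2 + j*(-65 + j)*(83 + j) (C(j) = (j**2 + ((83 + j)*(-65 + j))*j) + 126 = (j**2 + ((-65 + j)*(83 + j))*j) + 126 = (j**2 + j*(-65 + j)*(83 + j)) + 126 = 126 + j**2 + j*(-65 + j)*(83 + j))
N(-120, 193) - C(203) = -1/120*(-120) - (126 + 203**3 - 5395*203 + 19*203**2) = 1 - (126 + 8365427 - 1095185 + 19*41209) = 1 - (126 + 8365427 - 1095185 + 782971) = 1 - 1*8053339 = 1 - 8053339 = -8053338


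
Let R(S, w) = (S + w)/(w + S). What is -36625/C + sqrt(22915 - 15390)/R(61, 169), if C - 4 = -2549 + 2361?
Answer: 36625/184 + 5*sqrt(301) ≈ 285.80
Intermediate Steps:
R(S, w) = 1 (R(S, w) = (S + w)/(S + w) = 1)
C = -184 (C = 4 + (-2549 + 2361) = 4 - 188 = -184)
-36625/C + sqrt(22915 - 15390)/R(61, 169) = -36625/(-184) + sqrt(22915 - 15390)/1 = -36625*(-1/184) + sqrt(7525)*1 = 36625/184 + (5*sqrt(301))*1 = 36625/184 + 5*sqrt(301)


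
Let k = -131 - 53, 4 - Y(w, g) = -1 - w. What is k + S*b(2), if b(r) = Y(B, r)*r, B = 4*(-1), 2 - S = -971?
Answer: 1762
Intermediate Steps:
S = 973 (S = 2 - 1*(-971) = 2 + 971 = 973)
B = -4
Y(w, g) = 5 + w (Y(w, g) = 4 - (-1 - w) = 4 + (1 + w) = 5 + w)
k = -184
b(r) = r (b(r) = (5 - 4)*r = 1*r = r)
k + S*b(2) = -184 + 973*2 = -184 + 1946 = 1762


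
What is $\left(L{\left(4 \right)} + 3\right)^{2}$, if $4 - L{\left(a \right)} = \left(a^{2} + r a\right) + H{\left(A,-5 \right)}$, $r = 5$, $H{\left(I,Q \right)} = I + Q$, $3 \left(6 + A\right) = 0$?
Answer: $324$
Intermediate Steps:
$A = -6$ ($A = -6 + \frac{1}{3} \cdot 0 = -6 + 0 = -6$)
$L{\left(a \right)} = 15 - a^{2} - 5 a$ ($L{\left(a \right)} = 4 - \left(\left(a^{2} + 5 a\right) - 11\right) = 4 - \left(-11 + a^{2} + 5 a\right) = 15 - a^{2} - 5 a$)
$\left(L{\left(4 \right)} + 3\right)^{2} = \left(\left(15 - 4^{2} - 20\right) + 3\right)^{2} = \left(\left(15 - 16 - 20\right) + 3\right)^{2} = \left(-21 + 3\right)^{2} = \left(-18\right)^{2} = 324$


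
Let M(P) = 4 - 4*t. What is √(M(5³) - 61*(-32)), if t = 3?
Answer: 18*√6 ≈ 44.091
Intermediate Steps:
M(P) = -8 (M(P) = 4 - 4*3 = 4 - 12 = -8)
√(M(5³) - 61*(-32)) = √(-8 - 61*(-32)) = √(-8 + 1952) = √1944 = 18*√6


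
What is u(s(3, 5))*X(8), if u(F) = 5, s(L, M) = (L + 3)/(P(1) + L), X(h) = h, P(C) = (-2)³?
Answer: 40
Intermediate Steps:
P(C) = -8
s(L, M) = (3 + L)/(-8 + L) (s(L, M) = (L + 3)/(-8 + L) = (3 + L)/(-8 + L))
u(s(3, 5))*X(8) = 5*8 = 40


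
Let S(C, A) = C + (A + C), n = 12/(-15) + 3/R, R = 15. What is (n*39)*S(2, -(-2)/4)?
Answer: -1053/10 ≈ -105.30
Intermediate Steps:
n = -⅗ (n = 12/(-15) + 3/15 = 12*(-1/15) + 3*(1/15) = -⅘ + ⅕ = -⅗ ≈ -0.60000)
S(C, A) = A + 2*C
(n*39)*S(2, -(-2)/4) = (-⅗*39)*(-(-2)/4 + 2*2) = -117*(-(-2)/4 + 4)/5 = -117*(-1*(-½) + 4)/5 = -117*(½ + 4)/5 = -117/5*9/2 = -1053/10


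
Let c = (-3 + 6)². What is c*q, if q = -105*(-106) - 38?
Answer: 99828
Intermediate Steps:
q = 11092 (q = 11130 - 38 = 11092)
c = 9 (c = 3² = 9)
c*q = 9*11092 = 99828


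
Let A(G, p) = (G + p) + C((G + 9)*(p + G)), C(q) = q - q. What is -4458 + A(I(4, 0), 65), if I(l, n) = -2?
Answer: -4395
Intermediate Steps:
C(q) = 0
A(G, p) = G + p (A(G, p) = (G + p) + 0 = G + p)
-4458 + A(I(4, 0), 65) = -4458 + (-2 + 65) = -4458 + 63 = -4395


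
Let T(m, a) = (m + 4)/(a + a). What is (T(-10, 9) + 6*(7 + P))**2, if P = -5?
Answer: 1225/9 ≈ 136.11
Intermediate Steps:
T(m, a) = (4 + m)/(2*a) (T(m, a) = (4 + m)/((2*a)) = (4 + m)*(1/(2*a)) = (4 + m)/(2*a))
(T(-10, 9) + 6*(7 + P))**2 = ((1/2)*(4 - 10)/9 + 6*(7 - 5))**2 = ((1/2)*(1/9)*(-6) + 6*2)**2 = (-1/3 + 12)**2 = (35/3)**2 = 1225/9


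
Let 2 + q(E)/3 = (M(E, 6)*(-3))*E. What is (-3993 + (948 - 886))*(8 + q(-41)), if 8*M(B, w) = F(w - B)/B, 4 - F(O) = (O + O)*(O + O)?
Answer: -39066278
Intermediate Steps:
F(O) = 4 - 4*O**2 (F(O) = 4 - (O + O)*(O + O) = 4 - 2*O*2*O = 4 - 4*O**2)
M(B, w) = (4 - 4*(w - B)**2)/(8*B) (M(B, w) = ((4 - 4*(w - B)**2)/B)/8 = (4 - 4*(w - B)**2)/(8*B))
q(E) = -21/2 + 9*(-6 + E)**2/2 (q(E) = -6 + 3*((((1 - (E - 1*6)**2)/(2*E))*(-3))*E) = -6 + 3*((((1 - (E - 6)**2)/(2*E))*(-3))*E) = -6 + 3*((((1 - (-6 + E)**2)/(2*E))*(-3))*E) = -6 + 3*((-3*(1 - (-6 + E)**2)/(2*E))*E) = -6 + 3*(-3/2 + 3*(-6 + E)**2/2) = -6 + (-9/2 + 9*(-6 + E)**2/2) = -21/2 + 9*(-6 + E)**2/2)
(-3993 + (948 - 886))*(8 + q(-41)) = (-3993 + (948 - 886))*(8 + (-21/2 + 9*(-6 - 41)**2/2)) = (-3993 + 62)*(8 + (-21/2 + (9/2)*(-47)**2)) = -3931*(8 + (-21/2 + (9/2)*2209)) = -3931*(8 + (-21/2 + 19881/2)) = -3931*(8 + 9930) = -3931*9938 = -39066278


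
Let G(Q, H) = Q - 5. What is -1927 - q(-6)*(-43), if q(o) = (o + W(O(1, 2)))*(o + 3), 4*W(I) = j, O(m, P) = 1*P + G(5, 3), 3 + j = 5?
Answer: -2435/2 ≈ -1217.5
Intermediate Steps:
j = 2 (j = -3 + 5 = 2)
G(Q, H) = -5 + Q
O(m, P) = P (O(m, P) = 1*P + (-5 + 5) = P + 0 = P)
W(I) = 1/2 (W(I) = (1/4)*2 = 1/2)
q(o) = (1/2 + o)*(3 + o) (q(o) = (o + 1/2)*(o + 3) = (1/2 + o)*(3 + o))
-1927 - q(-6)*(-43) = -1927 - (3/2 + (-6)**2 + (7/2)*(-6))*(-43) = -1927 - (3/2 + 36 - 21)*(-43) = -1927 - 33*(-43)/2 = -1927 - 1*(-1419/2) = -1927 + 1419/2 = -2435/2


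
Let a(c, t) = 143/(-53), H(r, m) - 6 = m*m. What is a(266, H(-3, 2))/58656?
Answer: -11/239136 ≈ -4.5999e-5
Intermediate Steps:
H(r, m) = 6 + m² (H(r, m) = 6 + m*m = 6 + m²)
a(c, t) = -143/53 (a(c, t) = 143*(-1/53) = -143/53)
a(266, H(-3, 2))/58656 = -143/53/58656 = -143/53*1/58656 = -11/239136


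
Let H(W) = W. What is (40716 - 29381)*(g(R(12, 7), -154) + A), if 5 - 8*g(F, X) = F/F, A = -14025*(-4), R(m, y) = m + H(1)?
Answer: 1271798335/2 ≈ 6.3590e+8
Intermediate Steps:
R(m, y) = 1 + m (R(m, y) = m + 1 = 1 + m)
A = 56100
g(F, X) = 1/2 (g(F, X) = 5/8 - F/(8*F) = 5/8 - 1/8*1 = 5/8 - 1/8 = 1/2)
(40716 - 29381)*(g(R(12, 7), -154) + A) = (40716 - 29381)*(1/2 + 56100) = 11335*(112201/2) = 1271798335/2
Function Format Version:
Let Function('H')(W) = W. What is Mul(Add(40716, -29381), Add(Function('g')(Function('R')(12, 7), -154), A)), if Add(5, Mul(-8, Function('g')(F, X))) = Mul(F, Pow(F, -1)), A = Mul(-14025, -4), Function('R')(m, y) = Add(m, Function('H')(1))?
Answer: Rational(1271798335, 2) ≈ 6.3590e+8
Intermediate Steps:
Function('R')(m, y) = Add(1, m) (Function('R')(m, y) = Add(m, 1) = Add(1, m))
A = 56100
Function('g')(F, X) = Rational(1, 2) (Function('g')(F, X) = Add(Rational(5, 8), Mul(Rational(-1, 8), Mul(F, Pow(F, -1)))) = Add(Rational(5, 8), Mul(Rational(-1, 8), 1)) = Add(Rational(5, 8), Rational(-1, 8)) = Rational(1, 2))
Mul(Add(40716, -29381), Add(Function('g')(Function('R')(12, 7), -154), A)) = Mul(Add(40716, -29381), Add(Rational(1, 2), 56100)) = Mul(11335, Rational(112201, 2)) = Rational(1271798335, 2)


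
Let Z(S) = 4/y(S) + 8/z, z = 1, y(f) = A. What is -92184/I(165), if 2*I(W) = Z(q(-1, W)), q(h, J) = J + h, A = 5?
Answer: -230460/11 ≈ -20951.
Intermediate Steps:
y(f) = 5
Z(S) = 44/5 (Z(S) = 4/5 + 8/1 = 4*(⅕) + 8*1 = ⅘ + 8 = 44/5)
I(W) = 22/5 (I(W) = (½)*(44/5) = 22/5)
-92184/I(165) = -92184/22/5 = -92184*5/22 = -230460/11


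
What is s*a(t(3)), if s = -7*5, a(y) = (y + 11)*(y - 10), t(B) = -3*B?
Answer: 1330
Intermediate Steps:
a(y) = (-10 + y)*(11 + y) (a(y) = (11 + y)*(-10 + y) = (-10 + y)*(11 + y))
s = -35
s*a(t(3)) = -35*(-110 - 3*3 + (-3*3)**2) = -35*(-110 - 9 + (-9)**2) = -35*(-110 - 9 + 81) = -35*(-38) = 1330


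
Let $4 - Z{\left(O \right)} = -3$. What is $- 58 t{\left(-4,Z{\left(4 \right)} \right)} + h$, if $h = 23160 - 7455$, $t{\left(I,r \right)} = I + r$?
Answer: $15531$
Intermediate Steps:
$Z{\left(O \right)} = 7$ ($Z{\left(O \right)} = 4 - -3 = 4 + 3 = 7$)
$h = 15705$ ($h = 23160 - 7455 = 15705$)
$- 58 t{\left(-4,Z{\left(4 \right)} \right)} + h = - 58 \left(-4 + 7\right) + 15705 = \left(-58\right) 3 + 15705 = -174 + 15705 = 15531$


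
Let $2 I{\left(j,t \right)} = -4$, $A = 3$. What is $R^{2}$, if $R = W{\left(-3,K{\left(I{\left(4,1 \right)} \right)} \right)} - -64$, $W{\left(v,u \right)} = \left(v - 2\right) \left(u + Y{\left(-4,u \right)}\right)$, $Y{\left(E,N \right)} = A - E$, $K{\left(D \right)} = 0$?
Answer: $841$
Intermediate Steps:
$I{\left(j,t \right)} = -2$ ($I{\left(j,t \right)} = \frac{1}{2} \left(-4\right) = -2$)
$Y{\left(E,N \right)} = 3 - E$
$W{\left(v,u \right)} = \left(-2 + v\right) \left(7 + u\right)$ ($W{\left(v,u \right)} = \left(v - 2\right) \left(u + \left(3 - -4\right)\right) = \left(-2 + v\right) \left(u + \left(3 + 4\right)\right) = \left(-2 + v\right) \left(u + 7\right) = \left(-2 + v\right) \left(7 + u\right)$)
$R = 29$ ($R = \left(-14 - 0 + 7 \left(-3\right) + 0 \left(-3\right)\right) - -64 = \left(-14 + 0 - 21 + 0\right) + 64 = -35 + 64 = 29$)
$R^{2} = 29^{2} = 841$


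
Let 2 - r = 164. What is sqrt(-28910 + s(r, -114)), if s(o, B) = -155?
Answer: I*sqrt(29065) ≈ 170.48*I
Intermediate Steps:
r = -162 (r = 2 - 1*164 = 2 - 164 = -162)
sqrt(-28910 + s(r, -114)) = sqrt(-28910 - 155) = sqrt(-29065) = I*sqrt(29065)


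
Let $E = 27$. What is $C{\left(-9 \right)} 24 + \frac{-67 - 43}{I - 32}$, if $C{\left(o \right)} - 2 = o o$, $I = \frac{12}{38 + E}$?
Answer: $\frac{187573}{94} \approx 1995.5$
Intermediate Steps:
$I = \frac{12}{65}$ ($I = \frac{12}{38 + 27} = \frac{12}{65} \approx 0.18462$)
$C{\left(o \right)} = 2 + o^{2}$ ($C{\left(o \right)} = 2 + o o = 2 + o^{2}$)
$C{\left(-9 \right)} 24 + \frac{-67 - 43}{I - 32} = \left(2 + \left(-9\right)^{2}\right) 24 + \frac{-67 - 43}{\frac{12}{65} - 32} = \left(2 + 81\right) 24 - \frac{110}{- \frac{2068}{65}} = 83 \cdot 24 - - \frac{325}{94} = 1992 + \frac{325}{94} = \frac{187573}{94}$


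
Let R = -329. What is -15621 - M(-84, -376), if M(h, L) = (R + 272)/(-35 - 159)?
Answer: -3030531/194 ≈ -15621.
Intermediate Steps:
M(h, L) = 57/194 (M(h, L) = (-329 + 272)/(-35 - 159) = -57/(-194) = -57*(-1/194) = 57/194)
-15621 - M(-84, -376) = -15621 - 1*57/194 = -15621 - 57/194 = -3030531/194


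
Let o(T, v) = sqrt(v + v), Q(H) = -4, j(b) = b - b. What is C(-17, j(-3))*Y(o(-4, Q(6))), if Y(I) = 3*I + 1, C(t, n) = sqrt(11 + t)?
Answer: -12*sqrt(3) + I*sqrt(6) ≈ -20.785 + 2.4495*I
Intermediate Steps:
j(b) = 0
o(T, v) = sqrt(2)*sqrt(v) (o(T, v) = sqrt(2*v) = sqrt(2)*sqrt(v))
Y(I) = 1 + 3*I
C(-17, j(-3))*Y(o(-4, Q(6))) = sqrt(11 - 17)*(1 + 3*(sqrt(2)*sqrt(-4))) = sqrt(-6)*(1 + 3*(sqrt(2)*(2*I))) = (I*sqrt(6))*(1 + 3*(2*I*sqrt(2))) = (I*sqrt(6))*(1 + 6*I*sqrt(2)) = I*sqrt(6)*(1 + 6*I*sqrt(2))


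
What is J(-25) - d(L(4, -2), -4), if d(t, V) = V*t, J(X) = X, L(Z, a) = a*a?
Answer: -9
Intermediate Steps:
L(Z, a) = a²
J(-25) - d(L(4, -2), -4) = -25 - (-4)*(-2)² = -25 - (-4)*4 = -25 - 1*(-16) = -25 + 16 = -9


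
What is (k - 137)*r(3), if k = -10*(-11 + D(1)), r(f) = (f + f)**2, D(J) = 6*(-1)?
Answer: 1188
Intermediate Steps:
D(J) = -6
r(f) = 4*f**2 (r(f) = (2*f)**2 = 4*f**2)
k = 170 (k = -10*(-11 - 6) = -10*(-17) = 170)
(k - 137)*r(3) = (170 - 137)*(4*3**2) = 33*(4*9) = 33*36 = 1188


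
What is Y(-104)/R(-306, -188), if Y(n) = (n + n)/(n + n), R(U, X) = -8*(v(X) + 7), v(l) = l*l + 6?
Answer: -1/282856 ≈ -3.5354e-6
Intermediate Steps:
v(l) = 6 + l**2 (v(l) = l**2 + 6 = 6 + l**2)
R(U, X) = -104 - 8*X**2 (R(U, X) = -8*((6 + X**2) + 7) = -8*(13 + X**2) = -104 - 8*X**2)
Y(n) = 1 (Y(n) = (2*n)/((2*n)) = (2*n)*(1/(2*n)) = 1)
Y(-104)/R(-306, -188) = 1/(-104 - 8*(-188)**2) = 1/(-104 - 8*35344) = 1/(-104 - 282752) = 1/(-282856) = 1*(-1/282856) = -1/282856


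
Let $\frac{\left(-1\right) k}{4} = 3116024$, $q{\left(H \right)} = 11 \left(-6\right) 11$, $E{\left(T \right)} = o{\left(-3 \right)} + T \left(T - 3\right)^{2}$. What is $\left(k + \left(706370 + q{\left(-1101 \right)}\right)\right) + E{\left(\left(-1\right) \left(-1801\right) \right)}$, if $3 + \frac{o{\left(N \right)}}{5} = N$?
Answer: $5810521522$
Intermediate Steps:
$o{\left(N \right)} = -15 + 5 N$
$E{\left(T \right)} = -30 + T \left(-3 + T\right)^{2}$ ($E{\left(T \right)} = \left(-15 + 5 \left(-3\right)\right) + T \left(T - 3\right)^{2} = \left(-15 - 15\right) + T \left(-3 + T\right)^{2} = -30 + T \left(-3 + T\right)^{2}$)
$q{\left(H \right)} = -726$ ($q{\left(H \right)} = \left(-66\right) 11 = -726$)
$k = -12464096$ ($k = \left(-4\right) 3116024 = -12464096$)
$\left(k + \left(706370 + q{\left(-1101 \right)}\right)\right) + E{\left(\left(-1\right) \left(-1801\right) \right)} = \left(-12464096 + \left(706370 - 726\right)\right) - \left(30 - \left(-1\right) \left(-1801\right) \left(-3 - -1801\right)^{2}\right) = \left(-12464096 + 705644\right) - \left(30 - 1801 \left(-3 + 1801\right)^{2}\right) = -11758452 - \left(30 - 1801 \cdot 1798^{2}\right) = -11758452 + \left(-30 + 1801 \cdot 3232804\right) = -11758452 + \left(-30 + 5822280004\right) = -11758452 + 5822279974 = 5810521522$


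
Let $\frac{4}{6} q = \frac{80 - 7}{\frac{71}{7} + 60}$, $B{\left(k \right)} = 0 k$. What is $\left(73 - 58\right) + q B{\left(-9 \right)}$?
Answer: $15$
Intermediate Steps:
$B{\left(k \right)} = 0$
$q = \frac{1533}{982}$ ($q = \frac{3 \frac{80 - 7}{\frac{71}{7} + 60}}{2} = \frac{3 \frac{73}{71 \cdot \frac{1}{7} + 60}}{2} = \frac{3 \frac{73}{\frac{71}{7} + 60}}{2} = \frac{3 \frac{73}{\frac{491}{7}}}{2} = \frac{3 \cdot 73 \cdot \frac{7}{491}}{2} = \frac{3}{2} \cdot \frac{511}{491} = \frac{1533}{982} \approx 1.5611$)
$\left(73 - 58\right) + q B{\left(-9 \right)} = \left(73 - 58\right) + \frac{1533}{982} \cdot 0 = \left(73 - 58\right) + 0 = 15 + 0 = 15$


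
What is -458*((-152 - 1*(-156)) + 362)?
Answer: -167628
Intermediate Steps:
-458*((-152 - 1*(-156)) + 362) = -458*((-152 + 156) + 362) = -458*(4 + 362) = -458*366 = -167628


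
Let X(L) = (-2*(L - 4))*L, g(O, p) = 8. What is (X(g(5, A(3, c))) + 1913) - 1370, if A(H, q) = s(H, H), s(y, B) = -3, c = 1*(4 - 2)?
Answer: 479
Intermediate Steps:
c = 2 (c = 1*2 = 2)
A(H, q) = -3
X(L) = L*(8 - 2*L) (X(L) = (-2*(-4 + L))*L = (8 - 2*L)*L = L*(8 - 2*L))
(X(g(5, A(3, c))) + 1913) - 1370 = (2*8*(4 - 1*8) + 1913) - 1370 = (2*8*(4 - 8) + 1913) - 1370 = (2*8*(-4) + 1913) - 1370 = (-64 + 1913) - 1370 = 1849 - 1370 = 479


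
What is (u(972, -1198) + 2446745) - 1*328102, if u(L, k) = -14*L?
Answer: 2105035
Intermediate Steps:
(u(972, -1198) + 2446745) - 1*328102 = (-14*972 + 2446745) - 1*328102 = (-13608 + 2446745) - 328102 = 2433137 - 328102 = 2105035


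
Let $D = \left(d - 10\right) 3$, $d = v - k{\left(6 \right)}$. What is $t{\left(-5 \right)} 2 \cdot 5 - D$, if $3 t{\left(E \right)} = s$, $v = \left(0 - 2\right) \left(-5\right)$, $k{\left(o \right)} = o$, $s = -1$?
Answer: $\frac{44}{3} \approx 14.667$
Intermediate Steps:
$v = 10$ ($v = \left(-2\right) \left(-5\right) = 10$)
$d = 4$ ($d = 10 - 6 = 4$)
$D = -18$ ($D = \left(4 - 10\right) 3 = \left(-6\right) 3 = -18$)
$t{\left(E \right)} = - \frac{1}{3}$ ($t{\left(E \right)} = \frac{1}{3} \left(-1\right) = - \frac{1}{3}$)
$t{\left(-5 \right)} 2 \cdot 5 - D = \left(- \frac{1}{3}\right) 2 \cdot 5 - -18 = \left(- \frac{2}{3}\right) 5 + 18 = - \frac{10}{3} + 18 = \frac{44}{3}$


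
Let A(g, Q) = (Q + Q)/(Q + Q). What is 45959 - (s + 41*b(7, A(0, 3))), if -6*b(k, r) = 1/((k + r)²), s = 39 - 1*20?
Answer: 17641001/384 ≈ 45940.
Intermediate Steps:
A(g, Q) = 1 (A(g, Q) = (2*Q)/((2*Q)) = (2*Q)*(1/(2*Q)) = 1)
s = 19 (s = 39 - 20 = 19)
b(k, r) = -1/(6*(k + r)²)
45959 - (s + 41*b(7, A(0, 3))) = 45959 - (19 + 41*(-1/(6*(7 + 1)²))) = 45959 - (19 + 41*(-⅙/8²)) = 45959 - (19 + 41*(-⅙*1/64)) = 45959 - (19 + 41*(-1/384)) = 45959 - (19 - 41/384) = 45959 - 1*7255/384 = 45959 - 7255/384 = 17641001/384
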